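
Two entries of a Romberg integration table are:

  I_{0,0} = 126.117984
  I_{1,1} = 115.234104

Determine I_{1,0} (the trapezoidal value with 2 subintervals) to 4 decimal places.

From I_{1,1} = (4·I_{1,0} − I_{0,0})/3, solve for I_{1,0}:
4·I_{1,0} = 3·115.234104 + 126.117984 = 471.820296
I_{1,0} = 117.955074

117.9551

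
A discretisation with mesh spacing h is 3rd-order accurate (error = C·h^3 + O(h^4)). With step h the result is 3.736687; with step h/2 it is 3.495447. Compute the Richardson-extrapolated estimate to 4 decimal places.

3.4610

The leading error scales as h^3; refining by a factor of 2 reduces it by 2^3 = 8.
Extrapolated value = (8·A(h/2) − A(h)) / (8 − 1)
= (8·3.495447 − 3.736687) / 7
= 24.226889 / 7 = 3.460984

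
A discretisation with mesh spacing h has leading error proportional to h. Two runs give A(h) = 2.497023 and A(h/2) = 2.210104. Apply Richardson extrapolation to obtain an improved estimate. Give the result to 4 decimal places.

The leading error scales as h; refining by a factor of 2 reduces it by 2^1 = 2.
Extrapolated value = (2·A(h/2) − A(h)) / (2 − 1)
= (2·2.210104 − 2.497023) / 1
= 1.923185 / 1 = 1.923185

1.9232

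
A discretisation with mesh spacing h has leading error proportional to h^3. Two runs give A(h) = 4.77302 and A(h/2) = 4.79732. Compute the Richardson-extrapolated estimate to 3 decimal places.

4.801

Extrapolated value = (8·A(h/2) − A(h)) / (8 − 1)
= (8·4.79732 − 4.77302) / 7
= 33.60554 / 7 = 4.80079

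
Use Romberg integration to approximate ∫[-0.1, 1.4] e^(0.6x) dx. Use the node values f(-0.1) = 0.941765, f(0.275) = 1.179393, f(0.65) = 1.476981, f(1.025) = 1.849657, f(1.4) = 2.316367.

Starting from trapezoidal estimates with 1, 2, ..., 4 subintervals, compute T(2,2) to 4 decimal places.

2.2910

T(0,0) (trapezoid, 1 panel, h=1.5000): 2.443599
T(1,0) (trapezoid, 2 panels, h=0.7500): 2.329535
T(2,0) (trapezoid, 4 panels, h=0.3750): 2.300661
T(1,1) = 2.329535 + (2.329535 − 2.443599)/3 = 2.291514
T(2,1) = 2.300661 + (2.300661 − 2.329535)/3 = 2.291036
T(2,2) = 2.291036 + (2.291036 − 2.291514)/15 = 2.291004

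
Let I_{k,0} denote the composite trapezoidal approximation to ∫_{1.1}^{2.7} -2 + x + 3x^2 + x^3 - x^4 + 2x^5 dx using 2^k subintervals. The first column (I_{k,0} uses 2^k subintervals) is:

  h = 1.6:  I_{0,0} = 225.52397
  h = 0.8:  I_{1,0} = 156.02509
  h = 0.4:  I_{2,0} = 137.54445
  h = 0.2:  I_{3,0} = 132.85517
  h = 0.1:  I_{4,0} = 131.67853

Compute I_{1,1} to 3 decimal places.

I_{1,1} = (4·156.02509 − 225.52397) / 3 = 132.85880

132.859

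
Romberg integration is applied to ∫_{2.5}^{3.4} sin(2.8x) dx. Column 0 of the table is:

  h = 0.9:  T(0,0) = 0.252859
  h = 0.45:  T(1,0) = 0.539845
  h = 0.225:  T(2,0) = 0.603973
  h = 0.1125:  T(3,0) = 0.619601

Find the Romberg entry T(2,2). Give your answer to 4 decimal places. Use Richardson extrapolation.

Richardson extrapolation on the trapezoidal column (denominator 4−1=3):
T(1,1) = (4·0.539845 − 0.252859) / 3 = 0.635507
T(2,1) = 0.603973 + (0.603973 − 0.539845)/3 = 0.625349
T(2,2) = (16·0.625349 − 0.635507) / 15 = 0.624672

0.6247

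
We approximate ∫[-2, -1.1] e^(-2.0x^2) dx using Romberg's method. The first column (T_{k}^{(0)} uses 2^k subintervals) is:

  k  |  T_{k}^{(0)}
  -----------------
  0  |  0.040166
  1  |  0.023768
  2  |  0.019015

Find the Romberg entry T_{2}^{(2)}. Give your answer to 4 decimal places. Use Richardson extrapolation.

Richardson extrapolation on the trapezoidal column (denominator 4−1=3):
T_{1}^{(1)} = 0.023768 + (0.023768 − 0.040166)/3 = 0.018302
T_{2}^{(1)} = (4·0.019015 − 0.023768) / 3 = 0.017431
T_{2}^{(2)} = (16·0.017431 − 0.018302) / 15 = 0.017373

0.0174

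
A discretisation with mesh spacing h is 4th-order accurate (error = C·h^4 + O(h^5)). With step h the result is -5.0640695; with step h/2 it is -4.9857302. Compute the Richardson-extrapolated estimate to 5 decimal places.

-4.98051

The leading error scales as h^4; refining by a factor of 2 reduces it by 2^4 = 16.
Extrapolated value = (16·A(h/2) − A(h)) / (16 − 1)
= (16·(-4.9857302) − (-5.0640695)) / 15
= -74.7076137 / 15 = -4.9805076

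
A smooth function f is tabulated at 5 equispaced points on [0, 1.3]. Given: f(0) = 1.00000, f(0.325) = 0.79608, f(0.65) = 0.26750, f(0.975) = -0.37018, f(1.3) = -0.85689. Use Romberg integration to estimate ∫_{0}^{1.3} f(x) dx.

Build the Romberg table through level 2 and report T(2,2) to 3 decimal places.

T(0,0) (trapezoid, 1 panel, h=1.3000): 0.09302
T(1,0) (trapezoid, 2 panels, h=0.6500): 0.22039
T(2,0) (trapezoid, 4 panels, h=0.3250): 0.24861
T(1,1) = 0.22039 + (0.22039 − 0.09302)/3 = 0.26285
T(2,1) = 0.24861 + (0.24861 − 0.22039)/3 = 0.25802
T(2,2) = 0.25802 + (0.25802 − 0.26285)/15 = 0.25770

0.258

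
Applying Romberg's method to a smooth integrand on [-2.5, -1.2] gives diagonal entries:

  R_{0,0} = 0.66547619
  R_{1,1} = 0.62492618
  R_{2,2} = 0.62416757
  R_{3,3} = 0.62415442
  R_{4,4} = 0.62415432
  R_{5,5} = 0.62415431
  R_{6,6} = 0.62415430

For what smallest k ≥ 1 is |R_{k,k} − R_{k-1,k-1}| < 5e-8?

k = 5

|R_{1,1} − R_{0,0}| = 0.04055001 ≥ 5e-8
|R_{2,2} − R_{1,1}| = 0.00075861 ≥ 5e-8
|R_{3,3} − R_{2,2}| = 0.00001315 ≥ 5e-8
|R_{4,4} − R_{3,3}| = 0.00000010 ≥ 5e-8
|R_{5,5} − R_{4,4}| = 0.00000001 < 5e-8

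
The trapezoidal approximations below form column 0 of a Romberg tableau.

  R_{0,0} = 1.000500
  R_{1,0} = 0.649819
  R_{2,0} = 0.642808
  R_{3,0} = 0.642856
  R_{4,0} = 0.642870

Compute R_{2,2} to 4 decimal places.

0.6476

R_{1,1} = 0.649819 + (0.649819 − 1.000500)/3 = 0.532925
R_{2,1} = (4·0.642808 − 0.649819) / 3 = 0.640471
R_{2,2} = (16·0.640471 − 0.532925) / 15 = 0.647641
(Column j=1 coincides with Simpson's rule on the same nodes.)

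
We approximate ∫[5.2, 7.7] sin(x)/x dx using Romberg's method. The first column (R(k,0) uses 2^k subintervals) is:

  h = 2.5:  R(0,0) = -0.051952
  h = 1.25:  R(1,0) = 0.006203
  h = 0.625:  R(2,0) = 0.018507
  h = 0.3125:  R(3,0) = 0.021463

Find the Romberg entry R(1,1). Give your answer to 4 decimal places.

Richardson extrapolation on the trapezoidal column (denominator 4−1=3):
R(1,1) = (4·0.006203 − (-0.051952)) / 3 = 0.025588

0.0256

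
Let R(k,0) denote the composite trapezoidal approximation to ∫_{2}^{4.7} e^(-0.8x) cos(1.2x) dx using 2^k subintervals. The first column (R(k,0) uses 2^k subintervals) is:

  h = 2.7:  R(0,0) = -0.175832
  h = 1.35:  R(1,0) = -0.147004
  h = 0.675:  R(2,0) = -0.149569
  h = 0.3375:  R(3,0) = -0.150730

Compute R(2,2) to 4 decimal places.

R(1,1) = (4·(-0.147004) − (-0.175832)) / 3 = -0.137395
R(2,1) = (4·(-0.149569) − (-0.147004)) / 3 = -0.150424
R(2,2) = (16·(-0.150424) − (-0.137395)) / 15 = -0.151293

-0.1513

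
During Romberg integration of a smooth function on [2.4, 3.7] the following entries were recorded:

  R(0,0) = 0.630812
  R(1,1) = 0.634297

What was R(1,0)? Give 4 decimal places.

From R(1,1) = (4·R(1,0) − R(0,0))/3, solve for R(1,0):
4·R(1,0) = 3·0.634297 + 0.630812 = 2.533703
R(1,0) = 0.633426

0.6334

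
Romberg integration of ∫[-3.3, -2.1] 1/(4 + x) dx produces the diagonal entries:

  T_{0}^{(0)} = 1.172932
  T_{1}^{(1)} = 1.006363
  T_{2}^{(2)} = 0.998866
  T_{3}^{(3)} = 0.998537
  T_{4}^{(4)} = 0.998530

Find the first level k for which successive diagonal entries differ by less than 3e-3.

k = 3

|T_{1}^{(1)} − T_{0}^{(0)}| = 0.166569 ≥ 3e-3
|T_{2}^{(2)} − T_{1}^{(1)}| = 0.007497 ≥ 3e-3
|T_{3}^{(3)} − T_{2}^{(2)}| = 0.000329 < 3e-3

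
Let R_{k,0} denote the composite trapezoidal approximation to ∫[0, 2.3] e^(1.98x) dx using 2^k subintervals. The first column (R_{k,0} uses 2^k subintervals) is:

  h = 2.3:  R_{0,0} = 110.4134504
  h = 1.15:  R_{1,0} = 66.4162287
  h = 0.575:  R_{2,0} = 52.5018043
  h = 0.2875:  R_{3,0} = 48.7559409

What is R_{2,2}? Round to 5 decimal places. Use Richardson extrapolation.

47.60454

R_{1,1} = 66.4162287 + (66.4162287 − 110.4134504)/3 = 51.7504881
R_{2,1} = 52.5018043 + (52.5018043 − 66.4162287)/3 = 47.8636628
R_{2,2} = (16·47.8636628 − 51.7504881) / 15 = 47.6045411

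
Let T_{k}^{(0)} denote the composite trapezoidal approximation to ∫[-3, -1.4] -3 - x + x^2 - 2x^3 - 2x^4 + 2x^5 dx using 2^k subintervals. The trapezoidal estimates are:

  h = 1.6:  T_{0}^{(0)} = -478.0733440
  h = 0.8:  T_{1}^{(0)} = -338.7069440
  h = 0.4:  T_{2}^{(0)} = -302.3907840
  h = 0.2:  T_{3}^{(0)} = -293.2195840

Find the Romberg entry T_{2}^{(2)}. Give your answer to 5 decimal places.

T_{1}^{(1)} = (4·(-338.7069440) − (-478.0733440)) / 3 = -292.2514773
T_{2}^{(1)} = (4·(-302.3907840) − (-338.7069440)) / 3 = -290.2853973
T_{2}^{(2)} = (16·(-290.2853973) − (-292.2514773)) / 15 = -290.1543253

-290.15433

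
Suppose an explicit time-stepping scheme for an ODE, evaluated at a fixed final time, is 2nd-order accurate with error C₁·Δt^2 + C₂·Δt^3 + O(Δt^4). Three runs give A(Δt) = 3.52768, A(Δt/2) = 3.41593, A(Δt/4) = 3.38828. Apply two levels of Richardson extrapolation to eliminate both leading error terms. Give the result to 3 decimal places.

First eliminate the Δt^2 term (factor 2^2 = 4):
  B₁ = (4·3.41593 − 3.52768)/3 = 3.37868
  B₂ = (4·3.38828 − 3.41593)/3 = 3.37906
Then eliminate the Δt^3 term (factor 2^3 = 8):
  (8·3.37906 − 3.37868)/7 = 3.37911

3.379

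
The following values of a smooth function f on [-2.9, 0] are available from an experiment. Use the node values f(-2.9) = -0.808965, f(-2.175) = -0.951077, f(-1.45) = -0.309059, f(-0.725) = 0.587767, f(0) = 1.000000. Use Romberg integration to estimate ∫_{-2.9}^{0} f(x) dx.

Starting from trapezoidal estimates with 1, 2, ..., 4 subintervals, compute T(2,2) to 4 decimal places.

T(0,0) (trapezoid, 1 panel, h=2.9000): 0.277001
T(1,0) (trapezoid, 2 panels, h=1.4500): -0.309635
T(2,0) (trapezoid, 4 panels, h=0.7250): -0.418217
T(1,1) = -0.309635 + (-0.309635 − 0.277001)/3 = -0.505180
T(2,1) = -0.418217 + (-0.418217 − (-0.309635))/3 = -0.454411
T(2,2) = -0.454411 + (-0.454411 − (-0.505180))/15 = -0.451026

-0.4510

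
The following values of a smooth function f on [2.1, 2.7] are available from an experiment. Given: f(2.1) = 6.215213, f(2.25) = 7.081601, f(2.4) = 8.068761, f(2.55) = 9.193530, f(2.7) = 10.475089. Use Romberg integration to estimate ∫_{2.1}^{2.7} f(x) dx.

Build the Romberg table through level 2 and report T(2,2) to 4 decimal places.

4.8964

T(0,0) (trapezoid, 1 panel, h=0.6000): 5.007091
T(1,0) (trapezoid, 2 panels, h=0.3000): 4.924174
T(2,0) (trapezoid, 4 panels, h=0.1500): 4.903356
T(1,1) = 4.924174 + (4.924174 − 5.007091)/3 = 4.896535
T(2,1) = 4.903356 + (4.903356 − 4.924174)/3 = 4.896417
T(2,2) = 4.896417 + (4.896417 − 4.896535)/15 = 4.896409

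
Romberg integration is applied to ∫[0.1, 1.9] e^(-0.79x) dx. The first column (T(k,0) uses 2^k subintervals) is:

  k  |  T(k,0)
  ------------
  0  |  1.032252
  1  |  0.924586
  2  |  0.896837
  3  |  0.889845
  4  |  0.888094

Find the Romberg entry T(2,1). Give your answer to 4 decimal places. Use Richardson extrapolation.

0.8876

T(2,1) = (4·0.896837 − 0.924586) / 3 = 0.887587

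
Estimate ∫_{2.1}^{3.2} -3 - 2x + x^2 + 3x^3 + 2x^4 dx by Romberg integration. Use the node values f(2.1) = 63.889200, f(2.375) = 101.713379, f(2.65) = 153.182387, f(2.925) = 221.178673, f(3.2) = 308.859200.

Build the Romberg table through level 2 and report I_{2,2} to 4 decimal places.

I_{0,0} (trapezoid, 1 panel, h=1.1000): 205.011620
I_{1,0} (trapezoid, 2 panels, h=0.5500): 186.756123
I_{2,0} (trapezoid, 4 panels, h=0.2750): 182.173376
I_{1,1} = 186.756123 + (186.756123 − 205.011620)/3 = 180.670957
I_{2,1} = 182.173376 + (182.173376 − 186.756123)/3 = 180.645794
I_{2,2} = 180.645794 + (180.645794 − 180.670957)/15 = 180.644116

180.6441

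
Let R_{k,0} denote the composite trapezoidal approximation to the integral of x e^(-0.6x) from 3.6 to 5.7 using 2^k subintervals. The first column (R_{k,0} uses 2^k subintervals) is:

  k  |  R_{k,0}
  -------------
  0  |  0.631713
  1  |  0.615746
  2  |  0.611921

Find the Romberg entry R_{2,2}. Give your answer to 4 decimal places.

Richardson extrapolation on the trapezoidal column (denominator 4−1=3):
R_{1,1} = (4·0.615746 − 0.631713) / 3 = 0.610424
R_{2,1} = 0.611921 + (0.611921 − 0.615746)/3 = 0.610646
R_{2,2} = 0.610646 + (0.610646 − 0.610424)/15 = 0.610661

0.6107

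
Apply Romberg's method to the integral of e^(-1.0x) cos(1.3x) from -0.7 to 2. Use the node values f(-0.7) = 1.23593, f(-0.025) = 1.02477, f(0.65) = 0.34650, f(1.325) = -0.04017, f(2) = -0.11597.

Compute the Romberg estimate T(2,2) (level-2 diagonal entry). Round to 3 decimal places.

1.305

T(0,0) (trapezoid, 1 panel, h=2.7000): 1.51195
T(1,0) (trapezoid, 2 panels, h=1.3500): 1.22375
T(2,0) (trapezoid, 4 panels, h=0.6750): 1.27648
T(1,1) = 1.22375 + (1.22375 − 1.51195)/3 = 1.12768
T(2,1) = 1.27648 + (1.27648 − 1.22375)/3 = 1.29406
T(2,2) = 1.29406 + (1.29406 − 1.12768)/15 = 1.30515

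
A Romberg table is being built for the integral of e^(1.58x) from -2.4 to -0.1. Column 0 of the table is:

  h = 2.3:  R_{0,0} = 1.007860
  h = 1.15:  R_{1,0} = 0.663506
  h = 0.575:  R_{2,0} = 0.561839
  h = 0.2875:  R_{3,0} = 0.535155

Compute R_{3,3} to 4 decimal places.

R_{1,1} = (4·0.663506 − 1.007860) / 3 = 0.548721
R_{2,1} = (4·0.561839 − 0.663506) / 3 = 0.527950
R_{3,1} = 0.535155 + (0.535155 − 0.561839)/3 = 0.526260
R_{2,2} = 0.527950 + (0.527950 − 0.548721)/15 = 0.526565
R_{3,2} = (16·0.526260 − 0.527950) / 15 = 0.526147
R_{3,3} = (64·0.526147 − 0.526565) / 63 = 0.526140

0.5261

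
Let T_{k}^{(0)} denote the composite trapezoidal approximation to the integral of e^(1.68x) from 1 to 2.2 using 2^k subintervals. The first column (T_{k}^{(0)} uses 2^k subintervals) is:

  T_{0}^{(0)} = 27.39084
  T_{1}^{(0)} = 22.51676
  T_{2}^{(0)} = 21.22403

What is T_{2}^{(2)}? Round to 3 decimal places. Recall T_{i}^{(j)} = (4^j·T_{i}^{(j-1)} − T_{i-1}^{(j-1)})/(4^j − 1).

20.787

Richardson extrapolation on the trapezoidal column (denominator 4−1=3):
T_{1}^{(1)} = 22.51676 + (22.51676 − 27.39084)/3 = 20.89207
T_{2}^{(1)} = 21.22403 + (21.22403 − 22.51676)/3 = 20.79312
T_{2}^{(2)} = (16·20.79312 − 20.89207) / 15 = 20.78652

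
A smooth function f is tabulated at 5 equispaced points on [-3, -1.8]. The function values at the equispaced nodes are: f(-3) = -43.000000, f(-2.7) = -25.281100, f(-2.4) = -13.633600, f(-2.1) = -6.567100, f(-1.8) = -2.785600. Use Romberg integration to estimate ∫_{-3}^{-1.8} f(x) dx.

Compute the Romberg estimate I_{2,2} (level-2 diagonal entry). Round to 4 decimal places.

I_{0,0} (trapezoid, 1 panel, h=1.2000): -27.471360
I_{1,0} (trapezoid, 2 panels, h=0.6000): -21.915840
I_{2,0} (trapezoid, 4 panels, h=0.3000): -20.512380
I_{1,1} = -21.915840 + (-21.915840 − (-27.471360))/3 = -20.064000
I_{2,1} = -20.512380 + (-20.512380 − (-21.915840))/3 = -20.044560
I_{2,2} = -20.044560 + (-20.044560 − (-20.064000))/15 = -20.043264

-20.0433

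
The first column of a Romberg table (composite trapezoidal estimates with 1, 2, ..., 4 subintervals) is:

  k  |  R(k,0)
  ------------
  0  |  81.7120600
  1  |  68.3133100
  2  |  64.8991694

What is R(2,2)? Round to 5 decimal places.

Richardson extrapolation on the trapezoidal column (denominator 4−1=3):
R(1,1) = (4·68.3133100 − 81.7120600) / 3 = 63.8470600
R(2,1) = (4·64.8991694 − 68.3133100) / 3 = 63.7611225
R(2,2) = 63.7611225 + (63.7611225 − 63.8470600)/15 = 63.7553933

63.75539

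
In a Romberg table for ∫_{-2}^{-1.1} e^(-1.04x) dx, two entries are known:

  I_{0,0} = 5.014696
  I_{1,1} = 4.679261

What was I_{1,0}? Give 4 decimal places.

From I_{1,1} = (4·I_{1,0} − I_{0,0})/3, solve for I_{1,0}:
4·I_{1,0} = 3·4.679261 + 5.014696 = 19.052479
I_{1,0} = 4.763120

4.7631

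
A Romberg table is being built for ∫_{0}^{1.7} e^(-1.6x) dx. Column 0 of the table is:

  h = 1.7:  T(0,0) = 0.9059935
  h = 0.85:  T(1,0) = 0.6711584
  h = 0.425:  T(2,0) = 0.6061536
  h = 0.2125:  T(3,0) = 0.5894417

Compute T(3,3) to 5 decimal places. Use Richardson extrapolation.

0.58383

Richardson extrapolation on the trapezoidal column (denominator 4−1=3):
T(1,1) = 0.6711584 + (0.6711584 − 0.9059935)/3 = 0.5928800
T(2,1) = 0.6061536 + (0.6061536 − 0.6711584)/3 = 0.5844853
T(3,1) = (4·0.5894417 − 0.6061536) / 3 = 0.5838711
T(2,2) = (16·0.5844853 − 0.5928800) / 15 = 0.5839257
T(3,2) = (16·0.5838711 − 0.5844853) / 15 = 0.5838302
T(3,3) = 0.5838302 + (0.5838302 − 0.5839257)/63 = 0.5838287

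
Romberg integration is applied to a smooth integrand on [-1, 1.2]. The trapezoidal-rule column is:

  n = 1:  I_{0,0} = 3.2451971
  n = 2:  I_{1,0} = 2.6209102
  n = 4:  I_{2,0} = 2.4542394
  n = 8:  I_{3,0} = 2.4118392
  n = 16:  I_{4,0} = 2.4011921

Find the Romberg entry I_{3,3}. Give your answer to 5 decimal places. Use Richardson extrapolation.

Richardson extrapolation on the trapezoidal column (denominator 4−1=3):
I_{1,1} = 2.6209102 + (2.6209102 − 3.2451971)/3 = 2.4128146
I_{2,1} = 2.4542394 + (2.4542394 − 2.6209102)/3 = 2.3986825
I_{3,1} = (4·2.4118392 − 2.4542394) / 3 = 2.3977058
I_{2,2} = 2.3986825 + (2.3986825 − 2.4128146)/15 = 2.3977404
I_{3,2} = 2.3977058 + (2.3977058 − 2.3986825)/15 = 2.3976407
I_{3,3} = (64·2.3976407 − 2.3977404) / 63 = 2.3976391

2.39764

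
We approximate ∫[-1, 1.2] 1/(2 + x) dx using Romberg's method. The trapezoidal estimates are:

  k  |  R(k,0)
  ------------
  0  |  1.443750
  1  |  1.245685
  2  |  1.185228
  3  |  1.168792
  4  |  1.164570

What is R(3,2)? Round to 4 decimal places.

R(2,1) = (4·1.185228 − 1.245685) / 3 = 1.165076
R(3,1) = (4·1.168792 − 1.185228) / 3 = 1.163313
R(3,2) = (16·1.163313 − 1.165076) / 15 = 1.163195

1.1632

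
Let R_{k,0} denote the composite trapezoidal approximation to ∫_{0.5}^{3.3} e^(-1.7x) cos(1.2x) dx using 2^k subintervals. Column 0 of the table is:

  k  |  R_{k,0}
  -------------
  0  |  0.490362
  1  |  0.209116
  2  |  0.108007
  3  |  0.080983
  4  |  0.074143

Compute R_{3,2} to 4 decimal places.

0.0718

R_{2,1} = (4·0.108007 − 0.209116) / 3 = 0.074304
R_{3,1} = (4·0.080983 − 0.108007) / 3 = 0.071975
R_{3,2} = (16·0.071975 − 0.074304) / 15 = 0.071820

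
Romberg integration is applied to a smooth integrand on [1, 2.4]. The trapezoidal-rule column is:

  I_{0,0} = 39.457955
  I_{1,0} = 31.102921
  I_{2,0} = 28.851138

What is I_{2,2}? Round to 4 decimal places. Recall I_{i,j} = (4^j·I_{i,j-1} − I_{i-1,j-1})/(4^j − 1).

28.0861

I_{1,1} = (4·31.102921 − 39.457955) / 3 = 28.317910
I_{2,1} = 28.851138 + (28.851138 − 31.102921)/3 = 28.100544
I_{2,2} = (16·28.100544 − 28.317910) / 15 = 28.086053
(Column j=1 coincides with Simpson's rule on the same nodes.)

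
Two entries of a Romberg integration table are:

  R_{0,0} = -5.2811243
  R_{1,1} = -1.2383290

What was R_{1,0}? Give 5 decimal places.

From R_{1,1} = (4·R_{1,0} − R_{0,0})/3, solve for R_{1,0}:
4·R_{1,0} = 3·(-1.2383290) + (-5.2811243) = -8.9961113
R_{1,0} = -2.2490278

-2.24903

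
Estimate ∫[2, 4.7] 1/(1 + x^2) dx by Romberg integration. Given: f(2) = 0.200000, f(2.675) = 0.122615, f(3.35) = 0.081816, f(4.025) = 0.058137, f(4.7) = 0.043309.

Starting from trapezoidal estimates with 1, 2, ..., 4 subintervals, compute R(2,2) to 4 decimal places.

0.2541

R(0,0) (trapezoid, 1 panel, h=2.7000): 0.328467
R(1,0) (trapezoid, 2 panels, h=1.3500): 0.274685
R(2,0) (trapezoid, 4 panels, h=0.6750): 0.259350
R(1,1) = 0.274685 + (0.274685 − 0.328467)/3 = 0.256758
R(2,1) = 0.259350 + (0.259350 − 0.274685)/3 = 0.254238
R(2,2) = 0.254238 + (0.254238 − 0.256758)/15 = 0.254070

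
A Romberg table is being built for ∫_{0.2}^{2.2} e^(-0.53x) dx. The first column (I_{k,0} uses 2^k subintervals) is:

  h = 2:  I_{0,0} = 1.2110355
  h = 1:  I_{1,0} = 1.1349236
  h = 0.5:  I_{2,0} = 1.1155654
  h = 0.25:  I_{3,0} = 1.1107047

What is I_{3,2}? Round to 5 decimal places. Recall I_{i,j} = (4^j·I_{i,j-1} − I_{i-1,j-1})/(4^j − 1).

1.10908

I_{2,1} = (4·1.1155654 − 1.1349236) / 3 = 1.1091127
I_{3,1} = 1.1107047 + (1.1107047 − 1.1155654)/3 = 1.1090845
I_{3,2} = (16·1.1090845 − 1.1091127) / 15 = 1.1090826
(Column j=1 coincides with Simpson's rule on the same nodes.)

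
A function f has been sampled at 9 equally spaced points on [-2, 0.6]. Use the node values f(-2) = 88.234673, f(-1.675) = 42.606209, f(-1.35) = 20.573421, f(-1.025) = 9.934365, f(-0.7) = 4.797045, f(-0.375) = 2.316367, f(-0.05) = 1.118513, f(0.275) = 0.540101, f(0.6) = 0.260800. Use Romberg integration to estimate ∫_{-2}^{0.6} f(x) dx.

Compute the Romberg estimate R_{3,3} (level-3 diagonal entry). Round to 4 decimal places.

R_{0,0} (trapezoid, 1 panel, h=2.6000): 115.044115
R_{1,0} (trapezoid, 2 panels, h=1.3000): 63.758216
R_{2,0} (trapezoid, 4 panels, h=0.6500): 45.978865
R_{3,0} (trapezoid, 8 panels, h=0.3250): 40.993471
R_{1,1} = 63.758216 + (63.758216 − 115.044115)/3 = 46.662916
R_{2,1} = 45.978865 + (45.978865 − 63.758216)/3 = 40.052415
R_{3,1} = 40.993471 + (40.993471 − 45.978865)/3 = 39.331673
R_{2,2} = 40.052415 + (40.052415 − 46.662916)/15 = 39.611715
R_{3,2} = 39.331673 + (39.331673 − 40.052415)/15 = 39.283624
R_{3,3} = 39.283624 + (39.283624 − 39.611715)/63 = 39.278416

39.2784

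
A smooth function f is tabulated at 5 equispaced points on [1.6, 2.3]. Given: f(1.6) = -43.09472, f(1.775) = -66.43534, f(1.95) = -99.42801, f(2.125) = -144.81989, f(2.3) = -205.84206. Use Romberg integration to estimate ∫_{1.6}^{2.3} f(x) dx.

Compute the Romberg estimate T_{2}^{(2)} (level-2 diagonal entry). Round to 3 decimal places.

T_{0}^{(0)} (trapezoid, 1 panel, h=0.7000): -87.12787
T_{1}^{(0)} (trapezoid, 2 panels, h=0.3500): -78.36374
T_{2}^{(0)} (trapezoid, 4 panels, h=0.1750): -76.15154
T_{1}^{(1)} = -78.36374 + (-78.36374 − (-87.12787))/3 = -75.44236
T_{2}^{(1)} = -76.15154 + (-76.15154 − (-78.36374))/3 = -75.41414
T_{2}^{(2)} = -75.41414 + (-75.41414 − (-75.44236))/15 = -75.41226

-75.412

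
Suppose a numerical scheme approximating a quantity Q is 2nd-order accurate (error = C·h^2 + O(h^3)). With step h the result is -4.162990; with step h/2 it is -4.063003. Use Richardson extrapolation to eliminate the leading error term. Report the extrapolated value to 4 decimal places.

-4.0297

Extrapolated value = (4·A(h/2) − A(h)) / (4 − 1)
= (4·(-4.063003) − (-4.162990)) / 3
= -12.089022 / 3 = -4.029674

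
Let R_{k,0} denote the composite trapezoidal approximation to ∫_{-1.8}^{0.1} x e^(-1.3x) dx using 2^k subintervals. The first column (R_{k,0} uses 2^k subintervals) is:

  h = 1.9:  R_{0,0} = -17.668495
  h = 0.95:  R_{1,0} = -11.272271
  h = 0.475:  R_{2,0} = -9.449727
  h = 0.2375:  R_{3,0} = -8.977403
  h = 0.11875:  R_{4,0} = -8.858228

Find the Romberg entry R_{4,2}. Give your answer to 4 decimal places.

R_{3,1} = (4·(-8.977403) − (-9.449727)) / 3 = -8.819962
R_{4,1} = -8.858228 + (-8.858228 − (-8.977403))/3 = -8.818503
R_{4,2} = -8.818503 + (-8.818503 − (-8.819962))/15 = -8.818406

-8.8184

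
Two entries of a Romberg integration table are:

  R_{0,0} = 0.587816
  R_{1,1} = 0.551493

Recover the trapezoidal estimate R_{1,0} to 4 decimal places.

From R_{1,1} = (4·R_{1,0} − R_{0,0})/3, solve for R_{1,0}:
4·R_{1,0} = 3·0.551493 + 0.587816 = 2.242295
R_{1,0} = 0.560574

0.5606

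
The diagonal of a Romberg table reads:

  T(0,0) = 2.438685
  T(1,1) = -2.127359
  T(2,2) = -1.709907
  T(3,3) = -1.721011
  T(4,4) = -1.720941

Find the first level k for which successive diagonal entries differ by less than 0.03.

k = 3

|T(1,1) − T(0,0)| = 4.566044 ≥ 0.03
|T(2,2) − T(1,1)| = 0.417452 ≥ 0.03
|T(3,3) − T(2,2)| = 0.011104 < 0.03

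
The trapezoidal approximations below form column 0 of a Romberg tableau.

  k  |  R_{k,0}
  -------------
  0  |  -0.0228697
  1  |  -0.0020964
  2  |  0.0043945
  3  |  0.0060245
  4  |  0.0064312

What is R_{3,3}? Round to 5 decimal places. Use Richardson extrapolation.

0.00657

R_{1,1} = -0.0020964 + (-0.0020964 − (-0.0228697))/3 = 0.0048280
R_{2,1} = (4·0.0043945 − (-0.0020964)) / 3 = 0.0065581
R_{3,1} = 0.0060245 + (0.0060245 − 0.0043945)/3 = 0.0065678
R_{2,2} = (16·0.0065581 − 0.0048280) / 15 = 0.0066734
R_{3,2} = 0.0065678 + (0.0065678 − 0.0065581)/15 = 0.0065684
R_{3,3} = 0.0065684 + (0.0065684 − 0.0066734)/63 = 0.0065667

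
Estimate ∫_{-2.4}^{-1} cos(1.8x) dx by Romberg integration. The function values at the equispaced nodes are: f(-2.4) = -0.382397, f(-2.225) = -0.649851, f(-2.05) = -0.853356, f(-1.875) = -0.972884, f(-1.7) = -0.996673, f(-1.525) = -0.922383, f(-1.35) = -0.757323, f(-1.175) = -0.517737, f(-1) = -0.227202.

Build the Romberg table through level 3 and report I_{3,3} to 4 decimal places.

-1.0544

I_{0,0} (trapezoid, 1 panel, h=1.4000): -0.426719
I_{1,0} (trapezoid, 2 panels, h=0.7000): -0.911031
I_{2,0} (trapezoid, 4 panels, h=0.3500): -1.019253
I_{3,0} (trapezoid, 8 panels, h=0.1750): -1.045626
I_{1,1} = -0.911031 + (-0.911031 − (-0.426719))/3 = -1.072468
I_{2,1} = -1.019253 + (-1.019253 − (-0.911031))/3 = -1.055327
I_{3,1} = -1.045626 + (-1.045626 − (-1.019253))/3 = -1.054417
I_{2,2} = -1.055327 + (-1.055327 − (-1.072468))/15 = -1.054184
I_{3,2} = -1.054417 + (-1.054417 − (-1.055327))/15 = -1.054356
I_{3,3} = -1.054356 + (-1.054356 − (-1.054184))/63 = -1.054359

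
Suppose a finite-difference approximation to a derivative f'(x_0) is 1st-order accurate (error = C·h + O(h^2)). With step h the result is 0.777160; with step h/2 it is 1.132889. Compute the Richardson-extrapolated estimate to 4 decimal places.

1.4886

The leading error scales as h; refining by a factor of 2 reduces it by 2^1 = 2.
Extrapolated value = (2·A(h/2) − A(h)) / (2 − 1)
= (2·1.132889 − 0.777160) / 1
= 1.488618 / 1 = 1.488618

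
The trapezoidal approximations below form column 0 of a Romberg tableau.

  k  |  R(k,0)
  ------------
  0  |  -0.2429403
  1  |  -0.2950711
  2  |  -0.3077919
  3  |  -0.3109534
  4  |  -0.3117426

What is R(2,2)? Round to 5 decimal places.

-0.31200

R(1,1) = -0.2950711 + (-0.2950711 − (-0.2429403))/3 = -0.3124480
R(2,1) = -0.3077919 + (-0.3077919 − (-0.2950711))/3 = -0.3120322
R(2,2) = -0.3120322 + (-0.3120322 − (-0.3124480))/15 = -0.3120045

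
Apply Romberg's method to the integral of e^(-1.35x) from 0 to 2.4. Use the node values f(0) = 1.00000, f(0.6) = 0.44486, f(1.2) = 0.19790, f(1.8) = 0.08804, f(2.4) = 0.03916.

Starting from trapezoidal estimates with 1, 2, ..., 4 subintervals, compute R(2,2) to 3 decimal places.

0.712

R(0,0) (trapezoid, 1 panel, h=2.4000): 1.24699
R(1,0) (trapezoid, 2 panels, h=1.2000): 0.86098
R(2,0) (trapezoid, 4 panels, h=0.6000): 0.75023
R(1,1) = 0.86098 + (0.86098 − 1.24699)/3 = 0.73231
R(2,1) = 0.75023 + (0.75023 − 0.86098)/3 = 0.71331
R(2,2) = 0.71331 + (0.71331 − 0.73231)/15 = 0.71204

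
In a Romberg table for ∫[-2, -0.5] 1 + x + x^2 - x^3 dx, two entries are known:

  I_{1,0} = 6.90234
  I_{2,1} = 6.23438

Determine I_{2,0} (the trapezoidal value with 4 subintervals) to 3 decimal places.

From I_{2,1} = (4·I_{2,0} − I_{1,0})/3, solve for I_{2,0}:
4·I_{2,0} = 3·6.23438 + 6.90234 = 25.60548
I_{2,0} = 6.40137

6.401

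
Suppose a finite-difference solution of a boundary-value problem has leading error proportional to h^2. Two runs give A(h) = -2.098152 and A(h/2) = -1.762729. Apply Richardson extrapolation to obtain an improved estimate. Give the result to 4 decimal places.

-1.6509

The leading error scales as h^2; refining by a factor of 2 reduces it by 2^2 = 4.
Extrapolated value = (4·A(h/2) − A(h)) / (4 − 1)
= (4·(-1.762729) − (-2.098152)) / 3
= -4.952764 / 3 = -1.650921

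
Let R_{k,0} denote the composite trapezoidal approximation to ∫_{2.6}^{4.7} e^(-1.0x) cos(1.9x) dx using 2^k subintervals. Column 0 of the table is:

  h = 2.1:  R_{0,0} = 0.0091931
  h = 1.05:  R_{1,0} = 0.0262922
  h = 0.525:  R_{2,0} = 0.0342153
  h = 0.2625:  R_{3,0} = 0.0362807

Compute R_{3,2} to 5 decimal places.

Richardson extrapolation on the trapezoidal column (denominator 4−1=3):
R_{2,1} = (4·0.0342153 − 0.0262922) / 3 = 0.0368563
R_{3,1} = 0.0362807 + (0.0362807 − 0.0342153)/3 = 0.0369692
R_{3,2} = (16·0.0369692 − 0.0368563) / 15 = 0.0369767
(Column j=1 coincides with Simpson's rule on the same nodes.)

0.03698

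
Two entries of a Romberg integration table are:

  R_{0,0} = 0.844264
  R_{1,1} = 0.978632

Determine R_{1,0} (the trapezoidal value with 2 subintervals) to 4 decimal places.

From R_{1,1} = (4·R_{1,0} − R_{0,0})/3, solve for R_{1,0}:
4·R_{1,0} = 3·0.978632 + 0.844264 = 3.780160
R_{1,0} = 0.945040

0.9450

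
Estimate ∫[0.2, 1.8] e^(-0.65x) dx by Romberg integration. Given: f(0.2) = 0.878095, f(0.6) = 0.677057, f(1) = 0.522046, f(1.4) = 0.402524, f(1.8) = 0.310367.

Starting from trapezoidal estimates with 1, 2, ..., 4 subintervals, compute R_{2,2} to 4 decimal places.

R_{0,0} (trapezoid, 1 panel, h=1.6000): 0.950770
R_{1,0} (trapezoid, 2 panels, h=0.8000): 0.893022
R_{2,0} (trapezoid, 4 panels, h=0.4000): 0.878343
R_{1,1} = 0.893022 + (0.893022 − 0.950770)/3 = 0.873773
R_{2,1} = 0.878343 + (0.878343 − 0.893022)/3 = 0.873450
R_{2,2} = 0.873450 + (0.873450 − 0.873773)/15 = 0.873428

0.8734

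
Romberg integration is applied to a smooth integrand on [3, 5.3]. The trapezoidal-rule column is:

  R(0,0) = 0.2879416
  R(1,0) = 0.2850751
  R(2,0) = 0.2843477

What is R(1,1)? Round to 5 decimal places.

0.28412

R(1,1) = (4·0.2850751 − 0.2879416) / 3 = 0.2841196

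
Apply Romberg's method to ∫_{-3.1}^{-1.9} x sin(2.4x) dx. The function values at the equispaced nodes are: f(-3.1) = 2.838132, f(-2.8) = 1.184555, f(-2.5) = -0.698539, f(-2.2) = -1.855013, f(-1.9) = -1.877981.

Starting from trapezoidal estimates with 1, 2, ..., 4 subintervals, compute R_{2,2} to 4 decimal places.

-0.3082

R_{0,0} (trapezoid, 1 panel, h=1.2000): 0.576091
R_{1,0} (trapezoid, 2 panels, h=0.6000): -0.131078
R_{2,0} (trapezoid, 4 panels, h=0.3000): -0.266676
R_{1,1} = -0.131078 + (-0.131078 − 0.576091)/3 = -0.366801
R_{2,1} = -0.266676 + (-0.266676 − (-0.131078))/3 = -0.311875
R_{2,2} = -0.311875 + (-0.311875 − (-0.366801))/15 = -0.308213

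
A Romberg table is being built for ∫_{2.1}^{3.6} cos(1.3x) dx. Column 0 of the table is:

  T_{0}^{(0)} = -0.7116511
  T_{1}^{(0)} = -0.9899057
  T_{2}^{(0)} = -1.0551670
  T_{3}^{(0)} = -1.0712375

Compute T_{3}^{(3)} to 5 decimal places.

Richardson extrapolation on the trapezoidal column (denominator 4−1=3):
T_{1}^{(1)} = (4·(-0.9899057) − (-0.7116511)) / 3 = -1.0826572
T_{2}^{(1)} = (4·(-1.0551670) − (-0.9899057)) / 3 = -1.0769208
T_{3}^{(1)} = -1.0712375 + (-1.0712375 − (-1.0551670))/3 = -1.0765943
T_{2}^{(2)} = (16·(-1.0769208) − (-1.0826572)) / 15 = -1.0765384
T_{3}^{(2)} = -1.0765943 + (-1.0765943 − (-1.0769208))/15 = -1.0765725
T_{3}^{(3)} = -1.0765725 + (-1.0765725 − (-1.0765384))/63 = -1.0765730

-1.07657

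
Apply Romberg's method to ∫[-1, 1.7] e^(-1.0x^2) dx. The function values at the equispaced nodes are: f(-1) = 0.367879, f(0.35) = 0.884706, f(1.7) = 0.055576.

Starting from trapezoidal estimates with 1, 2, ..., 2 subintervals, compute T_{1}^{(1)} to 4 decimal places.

1.7830

T_{0}^{(0)} (trapezoid, 1 panel, h=2.7000): 0.571664
T_{1}^{(0)} (trapezoid, 2 panels, h=1.3500): 1.480185
T_{1}^{(1)} = 1.480185 + (1.480185 − 0.571664)/3 = 1.783025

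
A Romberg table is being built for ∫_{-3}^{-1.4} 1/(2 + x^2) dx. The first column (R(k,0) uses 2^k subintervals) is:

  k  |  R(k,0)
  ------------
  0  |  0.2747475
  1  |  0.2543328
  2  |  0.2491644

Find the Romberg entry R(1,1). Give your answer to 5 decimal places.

0.24753

Richardson extrapolation on the trapezoidal column (denominator 4−1=3):
R(1,1) = (4·0.2543328 − 0.2747475) / 3 = 0.2475279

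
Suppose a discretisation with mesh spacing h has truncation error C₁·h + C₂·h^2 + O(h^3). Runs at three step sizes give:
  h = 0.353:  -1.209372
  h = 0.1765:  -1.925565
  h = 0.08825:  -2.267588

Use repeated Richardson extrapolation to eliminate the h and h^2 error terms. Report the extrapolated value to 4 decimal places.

First eliminate the h term (factor 2^1 = 2):
  B₁ = (2·(-1.925565) − (-1.209372))/1 = -2.641758
  B₂ = (2·(-2.267588) − (-1.925565))/1 = -2.609611
Then eliminate the h^2 term (factor 2^2 = 4):
  (4·(-2.609611) − (-2.641758))/3 = -2.598895

-2.5989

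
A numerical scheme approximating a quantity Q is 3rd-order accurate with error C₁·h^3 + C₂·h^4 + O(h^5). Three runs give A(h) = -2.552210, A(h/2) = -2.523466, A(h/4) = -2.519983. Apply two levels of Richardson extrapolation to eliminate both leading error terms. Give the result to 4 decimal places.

First eliminate the h^3 term (factor 2^3 = 8):
  B₁ = (8·(-2.523466) − (-2.552210))/7 = -2.519360
  B₂ = (8·(-2.519983) − (-2.523466))/7 = -2.519485
Then eliminate the h^4 term (factor 2^4 = 16):
  (16·(-2.519485) − (-2.519360))/15 = -2.519493

-2.5195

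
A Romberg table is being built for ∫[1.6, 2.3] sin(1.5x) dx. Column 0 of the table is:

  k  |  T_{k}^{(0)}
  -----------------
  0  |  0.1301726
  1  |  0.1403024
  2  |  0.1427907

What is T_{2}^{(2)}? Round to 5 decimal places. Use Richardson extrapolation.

Richardson extrapolation on the trapezoidal column (denominator 4−1=3):
T_{1}^{(1)} = (4·0.1403024 − 0.1301726) / 3 = 0.1436790
T_{2}^{(1)} = (4·0.1427907 − 0.1403024) / 3 = 0.1436201
T_{2}^{(2)} = 0.1436201 + (0.1436201 − 0.1436790)/15 = 0.1436162

0.14362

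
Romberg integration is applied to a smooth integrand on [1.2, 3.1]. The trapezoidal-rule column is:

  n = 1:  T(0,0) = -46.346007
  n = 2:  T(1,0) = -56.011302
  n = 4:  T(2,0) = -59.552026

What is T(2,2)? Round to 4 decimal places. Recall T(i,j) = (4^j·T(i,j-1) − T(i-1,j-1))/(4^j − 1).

Richardson extrapolation on the trapezoidal column (denominator 4−1=3):
T(1,1) = (4·(-56.011302) − (-46.346007)) / 3 = -59.233067
T(2,1) = -59.552026 + (-59.552026 − (-56.011302))/3 = -60.732267
T(2,2) = -60.732267 + (-60.732267 − (-59.233067))/15 = -60.832214
(Column j=1 coincides with Simpson's rule on the same nodes.)

-60.8322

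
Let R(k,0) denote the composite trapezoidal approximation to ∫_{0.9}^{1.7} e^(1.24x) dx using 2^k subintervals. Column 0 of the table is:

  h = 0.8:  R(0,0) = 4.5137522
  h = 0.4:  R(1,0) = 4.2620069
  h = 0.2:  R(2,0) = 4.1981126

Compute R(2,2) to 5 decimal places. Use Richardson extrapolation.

R(1,1) = (4·4.2620069 − 4.5137522) / 3 = 4.1780918
R(2,1) = 4.1981126 + (4.1981126 − 4.2620069)/3 = 4.1768145
R(2,2) = (16·4.1768145 − 4.1780918) / 15 = 4.1767293

4.17673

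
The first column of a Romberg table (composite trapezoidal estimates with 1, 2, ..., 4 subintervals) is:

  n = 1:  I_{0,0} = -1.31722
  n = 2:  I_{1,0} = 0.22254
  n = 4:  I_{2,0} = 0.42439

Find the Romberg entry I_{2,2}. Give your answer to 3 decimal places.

0.475

Richardson extrapolation on the trapezoidal column (denominator 4−1=3):
I_{1,1} = (4·0.22254 − (-1.31722)) / 3 = 0.73579
I_{2,1} = 0.42439 + (0.42439 − 0.22254)/3 = 0.49167
I_{2,2} = (16·0.49167 − 0.73579) / 15 = 0.47540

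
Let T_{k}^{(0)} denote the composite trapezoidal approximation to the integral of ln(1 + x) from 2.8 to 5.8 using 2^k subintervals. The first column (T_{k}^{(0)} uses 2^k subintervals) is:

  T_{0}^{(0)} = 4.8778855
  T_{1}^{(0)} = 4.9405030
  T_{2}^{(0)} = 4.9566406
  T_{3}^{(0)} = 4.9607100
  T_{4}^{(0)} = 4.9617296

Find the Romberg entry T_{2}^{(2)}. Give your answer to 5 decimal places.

4.96206

T_{1}^{(1)} = (4·4.9405030 − 4.8778855) / 3 = 4.9613755
T_{2}^{(1)} = (4·4.9566406 − 4.9405030) / 3 = 4.9620198
T_{2}^{(2)} = (16·4.9620198 − 4.9613755) / 15 = 4.9620628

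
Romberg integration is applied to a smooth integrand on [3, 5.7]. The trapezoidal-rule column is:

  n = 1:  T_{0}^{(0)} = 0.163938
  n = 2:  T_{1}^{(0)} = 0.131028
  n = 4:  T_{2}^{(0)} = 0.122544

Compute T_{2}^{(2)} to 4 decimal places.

0.1197

T_{1}^{(1)} = (4·0.131028 − 0.163938) / 3 = 0.120058
T_{2}^{(1)} = 0.122544 + (0.122544 − 0.131028)/3 = 0.119716
T_{2}^{(2)} = 0.119716 + (0.119716 − 0.120058)/15 = 0.119693
(Column j=1 coincides with Simpson's rule on the same nodes.)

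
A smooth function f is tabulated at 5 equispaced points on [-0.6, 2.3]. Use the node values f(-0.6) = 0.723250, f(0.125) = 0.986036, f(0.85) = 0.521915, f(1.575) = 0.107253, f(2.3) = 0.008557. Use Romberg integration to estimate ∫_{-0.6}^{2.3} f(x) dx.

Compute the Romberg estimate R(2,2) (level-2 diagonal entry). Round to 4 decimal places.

1.4942

R(0,0) (trapezoid, 1 panel, h=2.9000): 1.061120
R(1,0) (trapezoid, 2 panels, h=1.4500): 1.287337
R(2,0) (trapezoid, 4 panels, h=0.7250): 1.436303
R(1,1) = 1.287337 + (1.287337 − 1.061120)/3 = 1.362743
R(2,1) = 1.436303 + (1.436303 − 1.287337)/3 = 1.485958
R(2,2) = 1.485958 + (1.485958 − 1.362743)/15 = 1.494172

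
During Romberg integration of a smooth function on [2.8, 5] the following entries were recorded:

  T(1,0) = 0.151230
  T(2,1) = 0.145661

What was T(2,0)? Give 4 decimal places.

From T(2,1) = (4·T(2,0) − T(1,0))/3, solve for T(2,0):
4·T(2,0) = 3·0.145661 + 0.151230 = 0.588213
T(2,0) = 0.147053

0.1471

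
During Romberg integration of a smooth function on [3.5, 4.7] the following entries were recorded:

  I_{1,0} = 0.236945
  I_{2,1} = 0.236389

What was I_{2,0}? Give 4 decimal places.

0.2365

From I_{2,1} = (4·I_{2,0} − I_{1,0})/3, solve for I_{2,0}:
4·I_{2,0} = 3·0.236389 + 0.236945 = 0.946112
I_{2,0} = 0.236528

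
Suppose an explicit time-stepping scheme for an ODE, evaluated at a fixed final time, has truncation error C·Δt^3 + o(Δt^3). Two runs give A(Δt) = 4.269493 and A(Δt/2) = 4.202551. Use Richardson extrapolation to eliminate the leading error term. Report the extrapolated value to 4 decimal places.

The leading error scales as Δt^3; refining by a factor of 2 reduces it by 2^3 = 8.
Extrapolated value = (8·A(Δt/2) − A(Δt)) / (8 − 1)
= (8·4.202551 − 4.269493) / 7
= 29.350915 / 7 = 4.192988

4.1930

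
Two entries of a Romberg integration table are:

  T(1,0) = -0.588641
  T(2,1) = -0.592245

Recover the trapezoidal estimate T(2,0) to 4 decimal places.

-0.5913

From T(2,1) = (4·T(2,0) − T(1,0))/3, solve for T(2,0):
4·T(2,0) = 3·(-0.592245) + (-0.588641) = -2.365376
T(2,0) = -0.591344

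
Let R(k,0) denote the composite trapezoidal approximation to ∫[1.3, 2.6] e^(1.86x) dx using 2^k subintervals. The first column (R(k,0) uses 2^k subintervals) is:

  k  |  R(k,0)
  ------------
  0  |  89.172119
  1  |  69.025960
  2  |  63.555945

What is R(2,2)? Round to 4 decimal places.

Richardson extrapolation on the trapezoidal column (denominator 4−1=3):
R(1,1) = (4·69.025960 − 89.172119) / 3 = 62.310574
R(2,1) = (4·63.555945 − 69.025960) / 3 = 61.732607
R(2,2) = (16·61.732607 − 62.310574) / 15 = 61.694076
(Column j=1 coincides with Simpson's rule on the same nodes.)

61.6941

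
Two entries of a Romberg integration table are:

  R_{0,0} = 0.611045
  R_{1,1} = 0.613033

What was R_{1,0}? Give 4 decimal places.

From R_{1,1} = (4·R_{1,0} − R_{0,0})/3, solve for R_{1,0}:
4·R_{1,0} = 3·0.613033 + 0.611045 = 2.450144
R_{1,0} = 0.612536

0.6125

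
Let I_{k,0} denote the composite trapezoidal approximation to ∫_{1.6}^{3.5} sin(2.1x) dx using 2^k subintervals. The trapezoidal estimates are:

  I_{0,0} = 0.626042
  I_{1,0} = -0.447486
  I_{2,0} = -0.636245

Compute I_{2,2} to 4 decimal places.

-0.6921

Richardson extrapolation on the trapezoidal column (denominator 4−1=3):
I_{1,1} = (4·(-0.447486) − 0.626042) / 3 = -0.805329
I_{2,1} = (4·(-0.636245) − (-0.447486)) / 3 = -0.699165
I_{2,2} = (16·(-0.699165) − (-0.805329)) / 15 = -0.692087
(Column j=1 coincides with Simpson's rule on the same nodes.)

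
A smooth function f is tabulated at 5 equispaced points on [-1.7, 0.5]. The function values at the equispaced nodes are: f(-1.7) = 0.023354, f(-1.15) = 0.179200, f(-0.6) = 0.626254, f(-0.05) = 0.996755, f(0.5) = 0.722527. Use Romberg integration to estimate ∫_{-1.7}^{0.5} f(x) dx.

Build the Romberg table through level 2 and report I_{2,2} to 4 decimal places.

1.2312

I_{0,0} (trapezoid, 1 panel, h=2.2000): 0.820469
I_{1,0} (trapezoid, 2 panels, h=1.1000): 1.099114
I_{2,0} (trapezoid, 4 panels, h=0.5500): 1.196332
I_{1,1} = 1.099114 + (1.099114 − 0.820469)/3 = 1.191996
I_{2,1} = 1.196332 + (1.196332 − 1.099114)/3 = 1.228738
I_{2,2} = 1.228738 + (1.228738 − 1.191996)/15 = 1.231187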